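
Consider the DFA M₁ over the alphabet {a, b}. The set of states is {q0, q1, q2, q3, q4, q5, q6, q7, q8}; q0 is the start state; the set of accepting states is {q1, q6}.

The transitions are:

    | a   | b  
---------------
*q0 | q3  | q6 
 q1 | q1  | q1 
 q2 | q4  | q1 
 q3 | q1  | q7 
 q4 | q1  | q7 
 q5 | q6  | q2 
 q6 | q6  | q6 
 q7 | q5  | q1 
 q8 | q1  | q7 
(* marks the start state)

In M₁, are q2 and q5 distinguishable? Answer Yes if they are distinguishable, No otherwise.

Yes

Reachable states from the start: {q0,q1,q2,q3,q4,q5,q6,q7}. Unreachable: {q8} — drop them.
Initial partition by acceptance: {q1,q6} | {q0,q2,q3,q4,q5,q7}.
Split {q0,q2,q3,q4,q5,q7} by δ(·,a) → {q0,q2,q7} and {q3,q4,q5}.
Stable partition: {q1,q6} | {q0,q2,q7} | {q3,q4,q5} — 3 equivalence classes.
q2 and q5 end up in different blocks, so they are distinguishable. For instance, the string 'a' is accepted from only q5.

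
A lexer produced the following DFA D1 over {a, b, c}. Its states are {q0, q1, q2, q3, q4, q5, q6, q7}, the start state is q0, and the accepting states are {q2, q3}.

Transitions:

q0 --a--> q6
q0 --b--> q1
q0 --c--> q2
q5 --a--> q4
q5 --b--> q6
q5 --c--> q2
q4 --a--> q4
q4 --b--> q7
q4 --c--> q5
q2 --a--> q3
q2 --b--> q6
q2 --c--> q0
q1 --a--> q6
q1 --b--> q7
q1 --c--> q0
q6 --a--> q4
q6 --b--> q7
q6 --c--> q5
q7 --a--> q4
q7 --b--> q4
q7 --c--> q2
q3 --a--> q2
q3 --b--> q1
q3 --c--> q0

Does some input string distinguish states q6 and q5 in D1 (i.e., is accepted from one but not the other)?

Yes

Every state is reachable, so we keep all 8.
P0 = {q2,q3} | {q0,q1,q4,q5,q6,q7}.
Split {q0,q1,q4,q5,q6,q7} by δ(·,c) → {q0,q5,q7} and {q1,q4,q6}.
The partition is now stable with 3 blocks: {q2,q3} | {q0,q5,q7} | {q1,q4,q6}.
q6 and q5 end up in different blocks, so they are distinguishable. For instance, the string 'c' is accepted from only q5.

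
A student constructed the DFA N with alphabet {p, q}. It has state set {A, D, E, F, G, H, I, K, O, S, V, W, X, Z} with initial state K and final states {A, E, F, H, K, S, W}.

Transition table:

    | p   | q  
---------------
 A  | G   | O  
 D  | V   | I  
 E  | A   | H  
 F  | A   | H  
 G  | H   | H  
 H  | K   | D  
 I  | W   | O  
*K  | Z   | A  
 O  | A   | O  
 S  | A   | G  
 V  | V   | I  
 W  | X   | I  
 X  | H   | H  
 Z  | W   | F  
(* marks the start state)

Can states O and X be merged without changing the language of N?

No

First remove the unreachable states {E,S}; 12 states remain.
Start with accepting vs non-accepting: {A,F,H,K,W} | {D,G,I,O,V,X,Z}.
Refine {A,F,H,K,W} on symbol p: members go to different blocks, giving {A,K,W} and {F,H}.
On input q, block {A,K,W} splits into {A,W} and {K}.
Refine {D,G,I,O,V,X,Z} on symbol p: members go to different blocks, giving {I,O,Z} and {G,X} and {D,V}.
Refine {I,O,Z} on symbol q: members go to different blocks, giving {I,O} and {Z}.
Split {F,H} by δ(·,p) → {F} and {H}.
No further refinement is possible. Final partition (8 blocks): {A,W} | {I,O} | {F} | {K} | {G,X} | {D,V} | {Z} | {H}.
O and X end up in different blocks, so they are distinguishable. For instance, the string 'q' is accepted from only X.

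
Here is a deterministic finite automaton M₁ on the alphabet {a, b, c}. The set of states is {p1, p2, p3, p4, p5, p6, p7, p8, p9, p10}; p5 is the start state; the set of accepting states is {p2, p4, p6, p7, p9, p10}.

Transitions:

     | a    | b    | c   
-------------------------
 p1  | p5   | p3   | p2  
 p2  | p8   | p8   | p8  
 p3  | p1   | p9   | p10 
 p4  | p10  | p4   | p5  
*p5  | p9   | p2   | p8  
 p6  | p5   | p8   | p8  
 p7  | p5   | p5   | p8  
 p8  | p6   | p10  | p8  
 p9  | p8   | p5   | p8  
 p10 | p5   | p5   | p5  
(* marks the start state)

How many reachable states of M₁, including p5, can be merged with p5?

2

Reachable states from the start: {p2,p5,p6,p8,p9,p10}. Unreachable: {p1,p3,p4,p7} — drop them.
Initial partition by acceptance: {p2,p6,p9,p10} | {p5,p8}.
Stable partition: {p2,p6,p9,p10} | {p5,p8} — 2 equivalence classes.
State p5 belongs to the block {p5,p8}, which has 2 states.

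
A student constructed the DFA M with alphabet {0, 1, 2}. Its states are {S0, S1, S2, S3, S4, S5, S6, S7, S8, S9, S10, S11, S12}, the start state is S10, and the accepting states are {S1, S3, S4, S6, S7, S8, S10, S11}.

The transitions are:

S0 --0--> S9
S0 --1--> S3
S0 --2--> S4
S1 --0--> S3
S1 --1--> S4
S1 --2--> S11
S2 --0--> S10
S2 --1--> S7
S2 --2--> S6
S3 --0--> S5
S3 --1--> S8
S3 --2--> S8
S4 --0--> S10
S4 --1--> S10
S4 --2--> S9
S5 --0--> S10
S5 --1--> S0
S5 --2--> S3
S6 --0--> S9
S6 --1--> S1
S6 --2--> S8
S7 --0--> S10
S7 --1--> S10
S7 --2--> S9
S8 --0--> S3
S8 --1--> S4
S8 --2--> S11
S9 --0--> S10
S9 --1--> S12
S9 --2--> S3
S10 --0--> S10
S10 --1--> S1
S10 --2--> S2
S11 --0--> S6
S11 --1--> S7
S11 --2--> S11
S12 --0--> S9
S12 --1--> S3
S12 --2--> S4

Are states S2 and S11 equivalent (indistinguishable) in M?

No

Initial partition by acceptance: {S1,S3,S4,S6,S7,S8,S10,S11} | {S0,S2,S5,S9,S12}.
Split {S1,S3,S4,S6,S7,S8,S10,S11} by δ(·,0) → {S1,S4,S7,S8,S10,S11} and {S3,S6}.
Split {S1,S4,S7,S8,S10,S11} by δ(·,0) → {S1,S8,S11} and {S4,S7,S10}.
Split {S0,S2,S5,S9,S12} by δ(·,0) → {S2,S5,S9} and {S0,S12}.
On input 1, block {S2,S5,S9} splits into {S5,S9} and {S2}.
Refine {S4,S7,S10} on symbol 1: members go to different blocks, giving {S4,S7} and {S10}.
The partition is now stable with 7 blocks: {S1,S8,S11} | {S5,S9} | {S3,S6} | {S4,S7} | {S0,S12} | {S2} | {S10}.
S2 and S11 end up in different blocks, so they are distinguishable. For instance, the string 'ε' is accepted from only S11.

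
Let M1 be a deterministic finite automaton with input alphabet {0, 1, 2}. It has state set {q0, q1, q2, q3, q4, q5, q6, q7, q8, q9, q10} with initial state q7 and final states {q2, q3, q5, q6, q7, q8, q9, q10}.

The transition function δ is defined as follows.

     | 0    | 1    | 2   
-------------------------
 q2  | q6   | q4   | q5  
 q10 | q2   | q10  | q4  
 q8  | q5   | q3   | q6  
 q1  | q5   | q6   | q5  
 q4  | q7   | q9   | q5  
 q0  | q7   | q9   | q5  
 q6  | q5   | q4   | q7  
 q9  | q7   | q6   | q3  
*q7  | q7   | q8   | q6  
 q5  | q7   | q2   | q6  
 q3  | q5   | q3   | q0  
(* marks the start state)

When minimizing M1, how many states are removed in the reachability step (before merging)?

2

No path from q7 leads to q1, q10; the other 9 states are all reachable.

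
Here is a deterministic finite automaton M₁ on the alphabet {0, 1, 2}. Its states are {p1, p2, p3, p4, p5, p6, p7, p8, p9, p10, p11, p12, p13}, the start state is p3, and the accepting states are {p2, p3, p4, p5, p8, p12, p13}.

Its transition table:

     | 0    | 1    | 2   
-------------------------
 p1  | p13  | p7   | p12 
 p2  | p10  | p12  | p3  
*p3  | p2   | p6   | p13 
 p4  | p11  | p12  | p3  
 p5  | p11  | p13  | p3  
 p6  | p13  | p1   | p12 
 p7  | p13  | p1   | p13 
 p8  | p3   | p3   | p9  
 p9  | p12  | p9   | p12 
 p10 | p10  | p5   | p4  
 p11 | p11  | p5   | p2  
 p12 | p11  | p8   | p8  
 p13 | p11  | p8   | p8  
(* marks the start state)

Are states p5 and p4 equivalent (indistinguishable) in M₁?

Yes

All states are reachable from the start state.
Start with accepting vs non-accepting: {p2,p3,p4,p5,p8,p12,p13} | {p1,p6,p7,p9,p10,p11}.
On input 0, block {p2,p3,p4,p5,p8,p12,p13} splits into {p2,p4,p5,p12,p13} and {p3,p8}.
Refine {p2,p4,p5,p12,p13} on symbol 1: members go to different blocks, giving {p2,p4,p5} and {p12,p13}.
On input 0, block {p1,p6,p7,p9,p10,p11} splits into {p1,p6,p7,p9} and {p10,p11}.
Split {p3,p8} by δ(·,0) → {p3} and {p8}.
Stable partition: {p2,p4,p5} | {p1,p6,p7,p9} | {p3} | {p12,p13} | {p10,p11} | {p8} — 6 equivalence classes.
p5 and p4 lie in the same block of the stable partition, so they are equivalent — no string distinguishes them.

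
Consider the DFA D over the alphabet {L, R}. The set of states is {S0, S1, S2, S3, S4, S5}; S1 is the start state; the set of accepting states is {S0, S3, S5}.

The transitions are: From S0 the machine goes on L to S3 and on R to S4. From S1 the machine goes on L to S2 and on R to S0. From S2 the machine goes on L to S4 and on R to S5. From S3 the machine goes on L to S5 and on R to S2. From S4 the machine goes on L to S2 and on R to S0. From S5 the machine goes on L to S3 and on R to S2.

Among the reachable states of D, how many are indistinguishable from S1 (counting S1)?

3

Start with accepting vs non-accepting: {S0,S3,S5} | {S1,S2,S4}.
No further refinement is possible. Final partition (2 blocks): {S0,S3,S5} | {S1,S2,S4}.
The equivalence class containing S1 is {S1,S2,S4}, of size 3.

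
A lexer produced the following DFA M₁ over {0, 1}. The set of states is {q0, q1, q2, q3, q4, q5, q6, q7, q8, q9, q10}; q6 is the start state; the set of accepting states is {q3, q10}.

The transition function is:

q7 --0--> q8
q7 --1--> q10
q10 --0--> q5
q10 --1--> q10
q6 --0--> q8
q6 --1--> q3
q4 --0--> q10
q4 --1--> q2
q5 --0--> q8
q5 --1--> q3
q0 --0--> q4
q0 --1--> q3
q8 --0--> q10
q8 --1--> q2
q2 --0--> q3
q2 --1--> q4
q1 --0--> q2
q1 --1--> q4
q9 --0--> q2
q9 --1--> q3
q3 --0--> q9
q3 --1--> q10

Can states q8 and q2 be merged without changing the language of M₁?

First remove the unreachable states {q0,q1,q7}; 8 states remain.
Start with accepting vs non-accepting: {q3,q10} | {q2,q4,q5,q6,q8,q9}.
Split {q2,q4,q5,q6,q8,q9} by δ(·,0) → {q2,q4,q8} and {q5,q6,q9}.
No further refinement is possible. Final partition (3 blocks): {q3,q10} | {q2,q4,q8} | {q5,q6,q9}.
q8 and q2 lie in the same block of the stable partition, so they are equivalent — no string distinguishes them.

Yes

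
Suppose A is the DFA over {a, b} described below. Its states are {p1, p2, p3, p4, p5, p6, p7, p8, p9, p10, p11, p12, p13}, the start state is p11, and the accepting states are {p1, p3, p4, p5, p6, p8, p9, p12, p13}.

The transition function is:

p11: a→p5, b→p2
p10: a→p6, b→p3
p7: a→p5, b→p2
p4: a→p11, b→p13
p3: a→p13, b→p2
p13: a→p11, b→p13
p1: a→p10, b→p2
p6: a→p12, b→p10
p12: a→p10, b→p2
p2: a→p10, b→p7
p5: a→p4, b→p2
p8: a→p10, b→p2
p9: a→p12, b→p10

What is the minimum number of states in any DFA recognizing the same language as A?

Reachable states from the start: {p2,p3,p4,p5,p6,p7,p10,p11,p12,p13}. Unreachable: {p1,p8,p9} — drop them.
P0 = {p3,p4,p5,p6,p12,p13} | {p2,p7,p10,p11}.
Split {p3,p4,p5,p6,p12,p13} by δ(·,a) → {p3,p5,p6} and {p4,p12,p13}.
Split {p2,p7,p10,p11} by δ(·,a) → {p7,p10,p11} and {p2}.
On input b, block {p3,p5,p6} splits into {p3,p5} and {p6}.
Split {p7,p10,p11} by δ(·,a) → {p7,p11} and {p10}.
On input a, block {p4,p12,p13} splits into {p4,p13} and {p12}.
The partition is now stable with 7 blocks: {p3,p5} | {p7,p11} | {p4,p13} | {p2} | {p6} | {p10} | {p12}.

7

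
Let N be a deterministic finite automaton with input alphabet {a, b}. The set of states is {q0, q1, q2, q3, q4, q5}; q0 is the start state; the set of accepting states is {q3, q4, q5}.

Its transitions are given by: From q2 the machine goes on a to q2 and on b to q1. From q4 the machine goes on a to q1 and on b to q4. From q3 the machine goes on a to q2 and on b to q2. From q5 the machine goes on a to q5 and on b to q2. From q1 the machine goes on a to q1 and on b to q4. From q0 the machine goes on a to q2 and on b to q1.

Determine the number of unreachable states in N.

2

No path from q0 leads to q3, q5; the other 4 states are all reachable.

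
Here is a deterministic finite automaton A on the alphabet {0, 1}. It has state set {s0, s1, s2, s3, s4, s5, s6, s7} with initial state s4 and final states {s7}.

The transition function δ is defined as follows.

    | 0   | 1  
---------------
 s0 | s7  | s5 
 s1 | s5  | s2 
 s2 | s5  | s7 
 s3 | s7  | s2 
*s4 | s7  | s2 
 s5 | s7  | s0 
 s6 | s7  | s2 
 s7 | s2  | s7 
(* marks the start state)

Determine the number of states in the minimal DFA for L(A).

States {s1,s3,s6} cannot be reached from the start state, so discard them.
Initial partition by acceptance: {s7} | {s0,s2,s4,s5}.
Refine {s0,s2,s4,s5} on symbol 0: members go to different blocks, giving {s0,s4,s5} and {s2}.
On input 1, block {s0,s4,s5} splits into {s0,s5} and {s4}.
Stable partition: {s7} | {s0,s5} | {s2} | {s4} — 4 equivalence classes.

4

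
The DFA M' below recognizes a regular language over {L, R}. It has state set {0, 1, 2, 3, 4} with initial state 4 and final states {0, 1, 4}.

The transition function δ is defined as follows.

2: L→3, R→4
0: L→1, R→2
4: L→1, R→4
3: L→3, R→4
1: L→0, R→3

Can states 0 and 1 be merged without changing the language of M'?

Yes

All states are reachable from the start state.
P0 = {0,1,4} | {2,3}.
On input R, block {0,1,4} splits into {0,1} and {4}.
No further refinement is possible. Final partition (3 blocks): {0,1} | {2,3} | {4}.
0 and 1 lie in the same block of the stable partition, so they are equivalent — no string distinguishes them.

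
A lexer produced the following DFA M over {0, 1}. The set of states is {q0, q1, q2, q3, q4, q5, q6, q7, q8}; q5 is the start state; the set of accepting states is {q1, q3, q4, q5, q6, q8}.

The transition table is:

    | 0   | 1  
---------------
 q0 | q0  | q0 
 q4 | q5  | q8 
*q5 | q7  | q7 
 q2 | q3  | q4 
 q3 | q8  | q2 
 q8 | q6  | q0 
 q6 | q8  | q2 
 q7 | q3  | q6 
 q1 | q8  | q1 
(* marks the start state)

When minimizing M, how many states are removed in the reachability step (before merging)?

No path from q5 leads to q1; the other 8 states are all reachable.

1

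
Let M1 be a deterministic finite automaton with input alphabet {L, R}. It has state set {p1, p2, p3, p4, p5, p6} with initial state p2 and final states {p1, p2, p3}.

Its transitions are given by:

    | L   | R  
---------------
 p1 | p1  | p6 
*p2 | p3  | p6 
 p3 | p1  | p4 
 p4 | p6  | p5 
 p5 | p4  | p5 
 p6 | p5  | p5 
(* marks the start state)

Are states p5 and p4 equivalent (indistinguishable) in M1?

Yes

All states are reachable from the start state.
P0 = {p1,p2,p3} | {p4,p5,p6}.
Stable partition: {p1,p2,p3} | {p4,p5,p6} — 2 equivalence classes.
p5 and p4 lie in the same block of the stable partition, so they are equivalent — no string distinguishes them.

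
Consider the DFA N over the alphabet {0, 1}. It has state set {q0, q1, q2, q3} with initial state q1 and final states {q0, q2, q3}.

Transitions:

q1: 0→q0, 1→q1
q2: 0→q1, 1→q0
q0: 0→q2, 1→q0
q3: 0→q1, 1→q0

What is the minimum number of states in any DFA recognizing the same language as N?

Reachable states from the start: {q0,q1,q2}. Unreachable: {q3} — drop them.
Initial partition by acceptance: {q0,q2} | {q1}.
Split {q0,q2} by δ(·,0) → {q0} and {q2}.
Stable partition: {q0} | {q1} | {q2} — 3 equivalence classes.

3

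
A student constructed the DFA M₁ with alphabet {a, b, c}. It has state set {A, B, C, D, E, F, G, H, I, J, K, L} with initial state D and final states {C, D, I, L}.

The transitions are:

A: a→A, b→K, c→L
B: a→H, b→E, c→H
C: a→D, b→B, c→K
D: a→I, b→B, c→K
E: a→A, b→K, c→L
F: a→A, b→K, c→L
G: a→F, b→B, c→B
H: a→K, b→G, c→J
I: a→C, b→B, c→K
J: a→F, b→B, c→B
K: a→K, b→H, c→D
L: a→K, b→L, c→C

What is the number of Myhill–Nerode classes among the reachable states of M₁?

Initial partition by acceptance: {C,D,I,L} | {A,B,E,F,G,H,J,K}.
Refine {C,D,I,L} on symbol a: members go to different blocks, giving {C,D,I} and {L}.
On input c, block {A,B,E,F,G,H,J,K} splits into {B,G,H,J} and {A,E,F} and {K}.
Split {B,G,H,J} by δ(·,a) → {G,J} and {B} and {H}.
The partition is now stable with 7 blocks: {C,D,I} | {G,J} | {L} | {A,E,F} | {K} | {B} | {H}.

7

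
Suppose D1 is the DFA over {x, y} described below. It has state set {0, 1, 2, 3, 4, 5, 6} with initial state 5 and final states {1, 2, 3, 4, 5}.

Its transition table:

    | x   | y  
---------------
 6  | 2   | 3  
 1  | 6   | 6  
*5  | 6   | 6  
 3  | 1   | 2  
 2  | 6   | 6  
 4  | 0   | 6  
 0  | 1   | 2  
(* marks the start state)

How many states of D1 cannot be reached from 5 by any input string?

2

No path from 5 leads to 0, 4; the other 5 states are all reachable.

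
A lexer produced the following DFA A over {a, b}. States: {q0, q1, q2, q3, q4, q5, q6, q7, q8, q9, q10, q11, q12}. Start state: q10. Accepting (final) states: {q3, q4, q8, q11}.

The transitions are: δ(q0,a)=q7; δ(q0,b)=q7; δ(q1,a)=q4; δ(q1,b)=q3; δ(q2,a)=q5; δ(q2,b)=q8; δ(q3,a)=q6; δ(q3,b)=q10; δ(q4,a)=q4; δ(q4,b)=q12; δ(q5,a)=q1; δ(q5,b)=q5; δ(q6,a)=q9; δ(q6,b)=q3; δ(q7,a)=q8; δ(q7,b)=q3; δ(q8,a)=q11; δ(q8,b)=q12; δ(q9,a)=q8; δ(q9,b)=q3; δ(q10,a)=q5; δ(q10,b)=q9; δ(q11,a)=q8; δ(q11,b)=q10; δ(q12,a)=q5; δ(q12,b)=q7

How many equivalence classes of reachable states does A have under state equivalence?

States {q0,q2} cannot be reached from the start state, so discard them.
Start with accepting vs non-accepting: {q3,q4,q8,q11} | {q1,q5,q6,q7,q9,q10,q12}.
Split {q3,q4,q8,q11} by δ(·,a) → {q4,q8,q11} and {q3}.
On input a, block {q1,q5,q6,q7,q9,q10,q12} splits into {q5,q6,q10,q12} and {q1,q7,q9}.
Split {q5,q6,q10,q12} by δ(·,a) → {q5,q6} and {q10,q12}.
On input b, block {q5,q6} splits into {q5} and {q6}.
No further refinement is possible. Final partition (6 blocks): {q4,q8,q11} | {q5} | {q3} | {q1,q7,q9} | {q10,q12} | {q6}.

6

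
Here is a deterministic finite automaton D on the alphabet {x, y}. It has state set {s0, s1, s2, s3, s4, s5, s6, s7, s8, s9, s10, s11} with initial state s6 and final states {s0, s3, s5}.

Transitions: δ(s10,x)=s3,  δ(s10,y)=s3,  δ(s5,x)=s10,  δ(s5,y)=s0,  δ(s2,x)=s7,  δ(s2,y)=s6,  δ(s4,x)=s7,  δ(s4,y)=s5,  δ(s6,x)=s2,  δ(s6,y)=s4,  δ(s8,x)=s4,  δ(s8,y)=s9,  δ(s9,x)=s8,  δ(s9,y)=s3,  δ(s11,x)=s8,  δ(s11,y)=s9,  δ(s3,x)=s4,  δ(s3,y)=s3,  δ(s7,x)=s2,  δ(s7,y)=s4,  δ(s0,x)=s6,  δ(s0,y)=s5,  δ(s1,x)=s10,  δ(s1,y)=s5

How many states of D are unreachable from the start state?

4

BFS from s6 reaches {s0, s2, s3, s4, s5, s6, s7, s10}; the 4 state(s) s1, s8, s9, s11 are never visited.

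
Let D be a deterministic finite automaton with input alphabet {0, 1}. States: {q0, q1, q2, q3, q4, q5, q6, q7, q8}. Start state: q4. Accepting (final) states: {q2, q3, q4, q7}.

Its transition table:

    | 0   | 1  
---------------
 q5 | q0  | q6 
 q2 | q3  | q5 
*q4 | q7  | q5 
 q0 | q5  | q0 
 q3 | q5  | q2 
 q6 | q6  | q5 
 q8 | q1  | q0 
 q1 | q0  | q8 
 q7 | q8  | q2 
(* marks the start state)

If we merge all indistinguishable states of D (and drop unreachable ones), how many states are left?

P0 = {q2,q3,q4,q7} | {q0,q1,q5,q6,q8}.
Split {q2,q3,q4,q7} by δ(·,0) → {q2,q4} and {q3,q7}.
The partition is now stable with 3 blocks: {q2,q4} | {q0,q1,q5,q6,q8} | {q3,q7}.

3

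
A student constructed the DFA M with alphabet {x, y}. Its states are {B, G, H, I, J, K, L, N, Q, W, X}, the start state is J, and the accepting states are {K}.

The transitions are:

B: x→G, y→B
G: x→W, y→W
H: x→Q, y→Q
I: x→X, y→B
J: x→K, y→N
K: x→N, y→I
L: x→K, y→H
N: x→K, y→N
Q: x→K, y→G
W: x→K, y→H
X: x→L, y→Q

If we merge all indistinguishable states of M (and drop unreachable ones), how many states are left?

Start with accepting vs non-accepting: {K} | {B,G,H,I,J,L,N,Q,W,X}.
On input x, block {B,G,H,I,J,L,N,Q,W,X} splits into {B,G,H,I,X} and {J,L,N,Q,W}.
On input x, block {B,G,H,I,X} splits into {G,H,X} and {B,I}.
Split {J,L,N,Q,W} by δ(·,y) → {L,Q,W} and {J,N}.
The partition is now stable with 5 blocks: {K} | {G,H,X} | {L,Q,W} | {B,I} | {J,N}.

5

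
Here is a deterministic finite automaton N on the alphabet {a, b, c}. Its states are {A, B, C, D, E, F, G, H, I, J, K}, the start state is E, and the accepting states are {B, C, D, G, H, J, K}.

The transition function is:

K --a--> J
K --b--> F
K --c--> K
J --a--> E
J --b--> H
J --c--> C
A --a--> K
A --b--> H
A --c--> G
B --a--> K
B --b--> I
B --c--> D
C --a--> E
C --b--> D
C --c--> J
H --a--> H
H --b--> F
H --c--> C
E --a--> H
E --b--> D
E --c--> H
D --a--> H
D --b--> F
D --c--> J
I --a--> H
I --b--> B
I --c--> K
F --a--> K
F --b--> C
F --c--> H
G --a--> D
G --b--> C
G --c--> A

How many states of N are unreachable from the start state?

BFS from E reaches {C, D, E, F, H, J, K}; the 4 state(s) A, B, G, I are never visited.

4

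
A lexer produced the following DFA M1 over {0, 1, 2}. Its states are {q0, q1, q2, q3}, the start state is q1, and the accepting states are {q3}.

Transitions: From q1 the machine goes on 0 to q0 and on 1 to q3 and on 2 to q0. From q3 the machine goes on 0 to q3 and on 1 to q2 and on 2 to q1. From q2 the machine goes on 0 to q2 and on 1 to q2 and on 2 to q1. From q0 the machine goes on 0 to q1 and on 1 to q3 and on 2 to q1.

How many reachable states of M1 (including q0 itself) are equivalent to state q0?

All states are reachable from the start state.
P0 = {q3} | {q0,q1,q2}.
On input 1, block {q0,q1,q2} splits into {q0,q1} and {q2}.
No further refinement is possible. Final partition (3 blocks): {q3} | {q0,q1} | {q2}.
The equivalence class containing q0 is {q0,q1}, of size 2.

2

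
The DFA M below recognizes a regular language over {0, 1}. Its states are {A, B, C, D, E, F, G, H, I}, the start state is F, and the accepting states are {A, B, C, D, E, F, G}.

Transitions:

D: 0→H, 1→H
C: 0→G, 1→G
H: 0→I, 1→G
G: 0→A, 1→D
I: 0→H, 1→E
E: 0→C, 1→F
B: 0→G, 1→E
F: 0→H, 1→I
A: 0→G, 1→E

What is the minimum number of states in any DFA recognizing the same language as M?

4

States {B} cannot be reached from the start state, so discard them.
Start with accepting vs non-accepting: {A,C,D,E,F,G} | {H,I}.
Refine {A,C,D,E,F,G} on symbol 0: members go to different blocks, giving {A,C,E,G} and {D,F}.
Split {A,C,E,G} by δ(·,1) → {A,C} and {E,G}.
No further refinement is possible. Final partition (4 blocks): {A,C} | {H,I} | {D,F} | {E,G}.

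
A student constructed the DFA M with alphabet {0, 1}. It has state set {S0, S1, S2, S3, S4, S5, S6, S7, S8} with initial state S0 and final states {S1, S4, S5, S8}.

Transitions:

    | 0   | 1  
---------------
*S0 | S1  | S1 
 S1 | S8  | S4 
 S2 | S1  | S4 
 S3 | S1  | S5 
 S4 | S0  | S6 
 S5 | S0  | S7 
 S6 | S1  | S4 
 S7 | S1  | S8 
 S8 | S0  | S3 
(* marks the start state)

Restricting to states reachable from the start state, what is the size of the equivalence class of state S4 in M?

3

States {S2} cannot be reached from the start state, so discard them.
Initial partition by acceptance: {S1,S4,S5,S8} | {S0,S3,S6,S7}.
Refine {S1,S4,S5,S8} on symbol 0: members go to different blocks, giving {S4,S5,S8} and {S1}.
On input 1, block {S0,S3,S6,S7} splits into {S3,S6,S7} and {S0}.
Stable partition: {S4,S5,S8} | {S3,S6,S7} | {S1} | {S0} — 4 equivalence classes.
State S4 belongs to the block {S4,S5,S8}, which has 3 states.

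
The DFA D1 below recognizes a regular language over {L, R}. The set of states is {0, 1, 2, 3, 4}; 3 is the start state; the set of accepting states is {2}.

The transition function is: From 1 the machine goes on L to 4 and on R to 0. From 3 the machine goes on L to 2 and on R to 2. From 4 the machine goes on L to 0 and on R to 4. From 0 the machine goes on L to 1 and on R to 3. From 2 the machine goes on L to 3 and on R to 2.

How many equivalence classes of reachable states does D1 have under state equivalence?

First remove the unreachable states {0,1,4}; 2 states remain.
Initial partition by acceptance: {2} | {3}.
The partition is now stable with 2 blocks: {2} | {3}.

2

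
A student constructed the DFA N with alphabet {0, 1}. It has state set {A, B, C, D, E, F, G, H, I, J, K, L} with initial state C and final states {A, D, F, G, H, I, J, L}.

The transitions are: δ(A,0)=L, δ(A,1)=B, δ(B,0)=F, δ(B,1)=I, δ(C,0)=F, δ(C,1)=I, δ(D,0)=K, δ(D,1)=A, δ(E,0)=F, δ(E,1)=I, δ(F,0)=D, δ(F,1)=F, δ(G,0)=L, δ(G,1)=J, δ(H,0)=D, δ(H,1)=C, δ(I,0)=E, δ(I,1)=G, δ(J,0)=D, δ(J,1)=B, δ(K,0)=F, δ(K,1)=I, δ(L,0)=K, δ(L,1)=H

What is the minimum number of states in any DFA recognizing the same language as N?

6

P0 = {A,D,F,G,H,I,J,L} | {B,C,E,K}.
On input 0, block {A,D,F,G,H,I,J,L} splits into {A,F,G,H,J} and {D,I,L}.
Refine {A,F,G,H,J} on symbol 1: members go to different blocks, giving {A,H,J} and {F,G}.
On input 1, block {D,I,L} splits into {D,L} and {I}.
Split {F,G} by δ(·,1) → {F} and {G}.
No further refinement is possible. Final partition (6 blocks): {A,H,J} | {B,C,E,K} | {D,L} | {F} | {I} | {G}.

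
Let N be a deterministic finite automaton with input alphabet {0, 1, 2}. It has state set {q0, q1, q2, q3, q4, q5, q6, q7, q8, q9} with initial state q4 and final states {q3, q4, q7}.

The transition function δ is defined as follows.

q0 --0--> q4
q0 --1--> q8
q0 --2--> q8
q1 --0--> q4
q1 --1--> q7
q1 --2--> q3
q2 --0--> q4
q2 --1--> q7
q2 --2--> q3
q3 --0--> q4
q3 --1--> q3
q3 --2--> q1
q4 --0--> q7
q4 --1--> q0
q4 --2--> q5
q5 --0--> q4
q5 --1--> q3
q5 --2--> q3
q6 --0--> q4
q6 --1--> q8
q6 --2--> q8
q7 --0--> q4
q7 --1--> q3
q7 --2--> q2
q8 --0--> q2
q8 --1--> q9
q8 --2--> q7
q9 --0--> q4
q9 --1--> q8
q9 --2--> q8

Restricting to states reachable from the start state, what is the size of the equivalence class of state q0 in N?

First remove the unreachable states {q6}; 9 states remain.
P0 = {q3,q4,q7} | {q0,q1,q2,q5,q8,q9}.
On input 1, block {q3,q4,q7} splits into {q3,q7} and {q4}.
On input 0, block {q0,q1,q2,q5,q8,q9} splits into {q0,q1,q2,q5,q9} and {q8}.
Refine {q0,q1,q2,q5,q9} on symbol 1: members go to different blocks, giving {q1,q2,q5} and {q0,q9}.
No further refinement is possible. Final partition (5 blocks): {q3,q7} | {q1,q2,q5} | {q4} | {q8} | {q0,q9}.
The equivalence class containing q0 is {q0,q9}, of size 2.

2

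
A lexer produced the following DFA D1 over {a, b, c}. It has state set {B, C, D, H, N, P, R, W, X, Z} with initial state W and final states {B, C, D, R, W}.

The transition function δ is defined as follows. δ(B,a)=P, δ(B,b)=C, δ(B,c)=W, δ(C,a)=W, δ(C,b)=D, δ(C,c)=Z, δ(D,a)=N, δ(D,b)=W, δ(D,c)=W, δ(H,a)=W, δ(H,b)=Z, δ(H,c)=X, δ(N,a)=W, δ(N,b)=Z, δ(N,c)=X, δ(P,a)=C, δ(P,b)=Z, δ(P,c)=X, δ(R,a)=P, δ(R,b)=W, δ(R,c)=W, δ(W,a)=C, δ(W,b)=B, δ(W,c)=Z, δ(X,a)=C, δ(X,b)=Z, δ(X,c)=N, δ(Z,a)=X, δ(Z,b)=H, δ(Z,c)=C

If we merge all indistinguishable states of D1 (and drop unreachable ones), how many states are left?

4

Reachable states from the start: {B,C,D,H,N,P,W,X,Z}. Unreachable: {R} — drop them.
Initial partition by acceptance: {B,C,D,W} | {H,N,P,X,Z}.
On input a, block {B,C,D,W} splits into {C,W} and {B,D}.
Refine {H,N,P,X,Z} on symbol a: members go to different blocks, giving {H,N,P,X} and {Z}.
Stable partition: {C,W} | {H,N,P,X} | {B,D} | {Z} — 4 equivalence classes.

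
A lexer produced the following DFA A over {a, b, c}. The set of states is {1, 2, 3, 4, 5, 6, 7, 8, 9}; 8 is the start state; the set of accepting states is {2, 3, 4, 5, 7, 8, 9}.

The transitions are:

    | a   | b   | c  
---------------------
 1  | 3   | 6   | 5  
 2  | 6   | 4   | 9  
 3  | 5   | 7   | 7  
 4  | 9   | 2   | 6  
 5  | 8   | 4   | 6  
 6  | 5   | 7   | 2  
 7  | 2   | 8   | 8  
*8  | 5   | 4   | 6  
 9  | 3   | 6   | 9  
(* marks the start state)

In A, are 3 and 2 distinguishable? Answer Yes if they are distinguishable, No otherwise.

Reachable states from the start: {2,3,4,5,6,7,8,9}. Unreachable: {1} — drop them.
Initial partition by acceptance: {2,3,4,5,7,8,9} | {6}.
Refine {2,3,4,5,7,8,9} on symbol a: members go to different blocks, giving {3,4,5,7,8,9} and {2}.
Split {3,4,5,7,8,9} by δ(·,a) → {3,4,5,8,9} and {7}.
Split {3,4,5,8,9} by δ(·,b) → {5,8} and {3} and {4} and {9}.
No further refinement is possible. Final partition (7 blocks): {5,8} | {6} | {2} | {7} | {3} | {4} | {9}.
3 and 2 end up in different blocks, so they are distinguishable. For instance, the string 'a' is accepted from only 3.

Yes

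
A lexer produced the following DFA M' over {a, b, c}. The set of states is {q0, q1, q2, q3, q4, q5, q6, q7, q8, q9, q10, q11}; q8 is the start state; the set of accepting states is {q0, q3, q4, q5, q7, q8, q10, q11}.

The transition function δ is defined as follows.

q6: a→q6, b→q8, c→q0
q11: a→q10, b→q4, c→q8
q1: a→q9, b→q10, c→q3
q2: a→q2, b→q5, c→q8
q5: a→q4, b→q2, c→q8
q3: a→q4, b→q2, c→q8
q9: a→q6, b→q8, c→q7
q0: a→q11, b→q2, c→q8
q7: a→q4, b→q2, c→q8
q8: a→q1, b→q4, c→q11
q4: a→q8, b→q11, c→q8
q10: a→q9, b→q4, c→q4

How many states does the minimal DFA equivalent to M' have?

5

All states are reachable from the start state.
P0 = {q0,q3,q4,q5,q7,q8,q10,q11} | {q1,q2,q6,q9}.
Split {q0,q3,q4,q5,q7,q8,q10,q11} by δ(·,a) → {q0,q3,q4,q5,q7,q11} and {q8,q10}.
Split {q0,q3,q4,q5,q7,q11} by δ(·,a) → {q0,q3,q5,q7} and {q4,q11}.
On input b, block {q1,q2,q6,q9} splits into {q1,q6,q9} and {q2}.
Stable partition: {q0,q3,q5,q7} | {q1,q6,q9} | {q8,q10} | {q4,q11} | {q2} — 5 equivalence classes.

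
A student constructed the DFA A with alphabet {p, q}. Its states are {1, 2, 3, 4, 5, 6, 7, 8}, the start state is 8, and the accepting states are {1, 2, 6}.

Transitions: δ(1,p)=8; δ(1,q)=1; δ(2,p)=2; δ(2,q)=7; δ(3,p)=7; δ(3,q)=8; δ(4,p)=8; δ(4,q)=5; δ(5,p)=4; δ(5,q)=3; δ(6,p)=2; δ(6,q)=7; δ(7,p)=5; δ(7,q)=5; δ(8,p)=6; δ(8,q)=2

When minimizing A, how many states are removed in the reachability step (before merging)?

1

Starting at 8 and following transitions, the reachable set is {2, 3, 4, 5, 6, 7, 8}. That leaves 1 unreachable — 1 in total.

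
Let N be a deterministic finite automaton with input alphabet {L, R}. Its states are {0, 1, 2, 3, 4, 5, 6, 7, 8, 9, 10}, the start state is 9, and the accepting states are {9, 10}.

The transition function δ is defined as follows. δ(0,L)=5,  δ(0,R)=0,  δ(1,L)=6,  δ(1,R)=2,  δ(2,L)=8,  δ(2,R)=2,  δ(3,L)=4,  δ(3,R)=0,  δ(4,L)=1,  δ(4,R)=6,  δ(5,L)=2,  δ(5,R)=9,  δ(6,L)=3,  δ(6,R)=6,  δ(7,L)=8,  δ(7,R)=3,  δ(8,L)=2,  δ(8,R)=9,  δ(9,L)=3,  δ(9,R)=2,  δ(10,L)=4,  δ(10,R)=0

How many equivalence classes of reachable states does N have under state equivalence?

5

States {7,10} cannot be reached from the start state, so discard them.
P0 = {9} | {0,1,2,3,4,5,6,8}.
Refine {0,1,2,3,4,5,6,8} on symbol R: members go to different blocks, giving {0,1,2,3,4,6} and {5,8}.
Refine {0,1,2,3,4,6} on symbol L: members go to different blocks, giving {1,3,4,6} and {0,2}.
Split {1,3,4,6} by δ(·,R) → {1,3} and {4,6}.
No further refinement is possible. Final partition (5 blocks): {9} | {1,3} | {5,8} | {0,2} | {4,6}.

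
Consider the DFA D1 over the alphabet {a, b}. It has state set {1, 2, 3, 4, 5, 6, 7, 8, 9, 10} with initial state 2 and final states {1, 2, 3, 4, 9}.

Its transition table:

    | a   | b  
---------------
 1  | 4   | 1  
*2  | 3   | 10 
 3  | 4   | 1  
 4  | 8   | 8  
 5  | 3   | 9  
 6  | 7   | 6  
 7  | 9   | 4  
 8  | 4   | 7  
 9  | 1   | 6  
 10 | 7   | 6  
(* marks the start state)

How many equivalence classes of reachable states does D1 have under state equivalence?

Reachable states from the start: {1,2,3,4,6,7,8,9,10}. Unreachable: {5} — drop them.
Initial partition by acceptance: {1,2,3,4,9} | {6,7,8,10}.
Split {1,2,3,4,9} by δ(·,a) → {1,2,3,9} and {4}.
On input a, block {1,2,3,9} splits into {1,3} and {2,9}.
Refine {6,7,8,10} on symbol a: members go to different blocks, giving {6,10} and {7} and {8}.
The partition is now stable with 6 blocks: {1,3} | {6,10} | {4} | {2,9} | {7} | {8}.

6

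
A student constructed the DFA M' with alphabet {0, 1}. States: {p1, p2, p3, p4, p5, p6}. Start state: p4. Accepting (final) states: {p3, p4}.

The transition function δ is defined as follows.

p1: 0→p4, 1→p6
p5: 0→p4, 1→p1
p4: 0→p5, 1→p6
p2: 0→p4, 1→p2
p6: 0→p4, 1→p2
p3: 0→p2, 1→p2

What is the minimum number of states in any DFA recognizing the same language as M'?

2

States {p3} cannot be reached from the start state, so discard them.
Initial partition by acceptance: {p4} | {p1,p2,p5,p6}.
No further refinement is possible. Final partition (2 blocks): {p4} | {p1,p2,p5,p6}.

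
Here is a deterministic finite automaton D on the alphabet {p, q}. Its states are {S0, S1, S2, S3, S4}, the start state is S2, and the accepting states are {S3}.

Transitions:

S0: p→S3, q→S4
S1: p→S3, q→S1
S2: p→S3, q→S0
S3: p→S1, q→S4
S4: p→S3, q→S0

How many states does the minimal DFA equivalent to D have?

All states are reachable from the start state.
P0 = {S3} | {S0,S1,S2,S4}.
No further refinement is possible. Final partition (2 blocks): {S3} | {S0,S1,S2,S4}.

2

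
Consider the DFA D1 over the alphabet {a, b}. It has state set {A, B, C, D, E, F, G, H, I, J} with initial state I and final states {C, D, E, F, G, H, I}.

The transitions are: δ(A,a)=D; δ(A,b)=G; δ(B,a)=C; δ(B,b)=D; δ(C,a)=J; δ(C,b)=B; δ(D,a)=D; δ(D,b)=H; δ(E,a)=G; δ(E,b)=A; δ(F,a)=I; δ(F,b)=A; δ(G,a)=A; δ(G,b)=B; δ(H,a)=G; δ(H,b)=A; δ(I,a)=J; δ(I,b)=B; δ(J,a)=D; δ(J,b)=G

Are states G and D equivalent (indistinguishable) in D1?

No

Reachable states from the start: {A,B,C,D,G,H,I,J}. Unreachable: {E,F} — drop them.
P0 = {C,D,G,H,I} | {A,B,J}.
Refine {C,D,G,H,I} on symbol a: members go to different blocks, giving {C,G,I} and {D,H}.
On input a, block {A,B,J} splits into {A,J} and {B}.
Split {D,H} by δ(·,a) → {D} and {H}.
No further refinement is possible. Final partition (5 blocks): {C,G,I} | {A,J} | {D} | {B} | {H}.
G and D end up in different blocks, so they are distinguishable. For instance, the string 'a' is accepted from only D.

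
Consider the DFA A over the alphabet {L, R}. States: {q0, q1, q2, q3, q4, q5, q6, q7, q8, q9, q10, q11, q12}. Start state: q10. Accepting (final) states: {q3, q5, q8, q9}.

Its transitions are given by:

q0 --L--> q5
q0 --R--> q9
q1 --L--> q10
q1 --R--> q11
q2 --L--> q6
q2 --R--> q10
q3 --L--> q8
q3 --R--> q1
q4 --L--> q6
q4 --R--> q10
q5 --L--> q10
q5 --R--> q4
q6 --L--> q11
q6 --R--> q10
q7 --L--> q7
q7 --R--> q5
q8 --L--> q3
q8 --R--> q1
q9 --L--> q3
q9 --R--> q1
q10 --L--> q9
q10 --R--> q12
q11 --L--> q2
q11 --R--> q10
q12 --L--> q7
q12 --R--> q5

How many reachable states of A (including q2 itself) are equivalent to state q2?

First remove the unreachable states {q0}; 12 states remain.
Initial partition by acceptance: {q3,q5,q8,q9} | {q1,q2,q4,q6,q7,q10,q11,q12}.
Split {q3,q5,q8,q9} by δ(·,L) → {q3,q8,q9} and {q5}.
On input L, block {q1,q2,q4,q6,q7,q10,q11,q12} splits into {q1,q2,q4,q6,q7,q11,q12} and {q10}.
On input L, block {q1,q2,q4,q6,q7,q11,q12} splits into {q2,q4,q6,q7,q11,q12} and {q1}.
Split {q2,q4,q6,q7,q11,q12} by δ(·,R) → {q2,q4,q6,q11} and {q7,q12}.
The partition is now stable with 6 blocks: {q3,q8,q9} | {q2,q4,q6,q11} | {q5} | {q10} | {q1} | {q7,q12}.
The equivalence class containing q2 is {q2,q4,q6,q11}, of size 4.

4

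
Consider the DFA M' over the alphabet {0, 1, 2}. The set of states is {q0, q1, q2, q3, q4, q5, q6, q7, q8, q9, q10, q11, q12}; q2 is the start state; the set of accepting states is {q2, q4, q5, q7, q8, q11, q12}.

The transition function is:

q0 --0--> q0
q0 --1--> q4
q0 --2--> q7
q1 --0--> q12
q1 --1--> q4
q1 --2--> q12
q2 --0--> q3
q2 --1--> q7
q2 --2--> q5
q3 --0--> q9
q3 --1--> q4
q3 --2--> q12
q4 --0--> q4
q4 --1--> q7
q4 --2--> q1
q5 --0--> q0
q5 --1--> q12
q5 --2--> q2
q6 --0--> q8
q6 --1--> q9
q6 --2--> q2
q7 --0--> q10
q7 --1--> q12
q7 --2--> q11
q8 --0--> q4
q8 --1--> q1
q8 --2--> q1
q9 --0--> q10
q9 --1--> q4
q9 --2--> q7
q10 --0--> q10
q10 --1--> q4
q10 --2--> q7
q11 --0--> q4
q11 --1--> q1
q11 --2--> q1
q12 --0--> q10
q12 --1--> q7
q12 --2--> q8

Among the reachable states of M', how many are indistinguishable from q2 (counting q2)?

States {q6} cannot be reached from the start state, so discard them.
Initial partition by acceptance: {q2,q4,q5,q7,q8,q11,q12} | {q0,q1,q3,q9,q10}.
Refine {q2,q4,q5,q7,q8,q11,q12} on symbol 0: members go to different blocks, giving {q2,q5,q7,q12} and {q4,q8,q11}.
On input 2, block {q2,q5,q7,q12} splits into {q2,q5} and {q7,q12}.
On input 0, block {q0,q1,q3,q9,q10} splits into {q0,q3,q9,q10} and {q1}.
Refine {q4,q8,q11} on symbol 1: members go to different blocks, giving {q8,q11} and {q4}.
Stable partition: {q2,q5} | {q0,q3,q9,q10} | {q8,q11} | {q7,q12} | {q1} | {q4} — 6 equivalence classes.
The equivalence class containing q2 is {q2,q5}, of size 2.

2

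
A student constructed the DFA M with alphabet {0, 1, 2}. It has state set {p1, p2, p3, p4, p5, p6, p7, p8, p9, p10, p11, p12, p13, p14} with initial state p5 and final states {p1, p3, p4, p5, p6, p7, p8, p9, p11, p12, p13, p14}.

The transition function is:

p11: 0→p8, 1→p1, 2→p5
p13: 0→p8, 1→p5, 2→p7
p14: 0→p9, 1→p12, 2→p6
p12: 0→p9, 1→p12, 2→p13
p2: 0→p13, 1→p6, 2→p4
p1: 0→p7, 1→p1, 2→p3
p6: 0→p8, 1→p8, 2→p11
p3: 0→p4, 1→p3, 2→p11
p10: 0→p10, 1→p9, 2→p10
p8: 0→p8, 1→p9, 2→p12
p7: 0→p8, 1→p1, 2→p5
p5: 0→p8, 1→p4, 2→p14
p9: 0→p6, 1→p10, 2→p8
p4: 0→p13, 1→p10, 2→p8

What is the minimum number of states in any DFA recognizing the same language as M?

8

First remove the unreachable states {p2}; 13 states remain.
Start with accepting vs non-accepting: {p1,p3,p4,p5,p6,p7,p8,p9,p11,p12,p13,p14} | {p10}.
On input 1, block {p1,p3,p4,p5,p6,p7,p8,p9,p11,p12,p13,p14} splits into {p1,p3,p5,p6,p7,p8,p11,p12,p13,p14} and {p4,p9}.
On input 0, block {p1,p3,p5,p6,p7,p8,p11,p12,p13,p14} splits into {p1,p5,p6,p7,p8,p11,p13} and {p3,p12,p14}.
Refine {p1,p5,p6,p7,p8,p11,p13} on symbol 1: members go to different blocks, giving {p1,p6,p7,p11,p13} and {p5,p8}.
Refine {p1,p6,p7,p11,p13} on symbol 0: members go to different blocks, giving {p6,p7,p11,p13} and {p1}.
Refine {p6,p7,p11,p13} on symbol 1: members go to different blocks, giving {p6,p13} and {p7,p11}.
Refine {p3,p12,p14} on symbol 2: members go to different blocks, giving {p12,p14} and {p3}.
The partition is now stable with 8 blocks: {p6,p13} | {p10} | {p4,p9} | {p12,p14} | {p5,p8} | {p1} | {p7,p11} | {p3}.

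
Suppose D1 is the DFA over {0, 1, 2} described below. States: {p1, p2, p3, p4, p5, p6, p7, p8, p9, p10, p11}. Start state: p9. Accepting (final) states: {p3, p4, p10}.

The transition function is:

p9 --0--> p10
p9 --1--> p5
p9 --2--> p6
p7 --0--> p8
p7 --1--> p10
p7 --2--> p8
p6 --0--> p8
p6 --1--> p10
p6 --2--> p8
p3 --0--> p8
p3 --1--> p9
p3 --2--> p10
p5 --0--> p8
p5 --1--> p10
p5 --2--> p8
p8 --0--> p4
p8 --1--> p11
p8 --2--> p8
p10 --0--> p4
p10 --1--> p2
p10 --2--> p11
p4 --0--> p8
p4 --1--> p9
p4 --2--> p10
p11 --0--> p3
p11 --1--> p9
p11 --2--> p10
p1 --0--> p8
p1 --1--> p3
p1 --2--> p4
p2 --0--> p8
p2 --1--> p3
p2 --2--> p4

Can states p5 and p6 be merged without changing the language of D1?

States {p1,p7} cannot be reached from the start state, so discard them.
Start with accepting vs non-accepting: {p3,p4,p10} | {p2,p5,p6,p8,p9,p11}.
Split {p3,p4,p10} by δ(·,0) → {p3,p4} and {p10}.
Refine {p2,p5,p6,p8,p9,p11} on symbol 0: members go to different blocks, giving {p2,p5,p6} and {p8,p11} and {p9}.
On input 1, block {p2,p5,p6} splits into {p5,p6} and {p2}.
On input 1, block {p8,p11} splits into {p8} and {p11}.
No further refinement is possible. Final partition (7 blocks): {p3,p4} | {p5,p6} | {p10} | {p8} | {p9} | {p2} | {p11}.
p5 and p6 lie in the same block of the stable partition, so they are equivalent — no string distinguishes them.

Yes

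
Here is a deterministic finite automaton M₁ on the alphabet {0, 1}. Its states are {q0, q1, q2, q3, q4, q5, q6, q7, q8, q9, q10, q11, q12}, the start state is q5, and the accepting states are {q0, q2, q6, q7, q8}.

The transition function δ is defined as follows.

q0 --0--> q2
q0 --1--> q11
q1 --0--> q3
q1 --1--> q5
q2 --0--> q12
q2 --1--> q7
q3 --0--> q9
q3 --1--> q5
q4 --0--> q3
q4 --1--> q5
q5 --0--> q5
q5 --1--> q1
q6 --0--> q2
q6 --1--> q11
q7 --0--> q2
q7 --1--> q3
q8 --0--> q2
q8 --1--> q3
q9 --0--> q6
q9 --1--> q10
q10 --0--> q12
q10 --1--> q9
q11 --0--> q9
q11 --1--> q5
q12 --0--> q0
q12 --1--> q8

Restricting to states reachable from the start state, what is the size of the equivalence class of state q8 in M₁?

4

States {q4} cannot be reached from the start state, so discard them.
Start with accepting vs non-accepting: {q0,q2,q6,q7,q8} | {q1,q3,q5,q9,q10,q11,q12}.
On input 0, block {q0,q2,q6,q7,q8} splits into {q0,q6,q7,q8} and {q2}.
Split {q1,q3,q5,q9,q10,q11,q12} by δ(·,0) → {q1,q3,q5,q10,q11} and {q9,q12}.
Split {q1,q3,q5,q10,q11} by δ(·,0) → {q3,q10,q11} and {q1,q5}.
Split {q3,q10,q11} by δ(·,1) → {q3,q11} and {q10}.
Split {q9,q12} by δ(·,1) → {q9} and {q12}.
On input 0, block {q1,q5} splits into {q1} and {q5}.
Stable partition: {q0,q6,q7,q8} | {q3,q11} | {q2} | {q9} | {q1} | {q10} | {q12} | {q5} — 8 equivalence classes.
State q8 belongs to the block {q0,q6,q7,q8}, which has 4 states.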